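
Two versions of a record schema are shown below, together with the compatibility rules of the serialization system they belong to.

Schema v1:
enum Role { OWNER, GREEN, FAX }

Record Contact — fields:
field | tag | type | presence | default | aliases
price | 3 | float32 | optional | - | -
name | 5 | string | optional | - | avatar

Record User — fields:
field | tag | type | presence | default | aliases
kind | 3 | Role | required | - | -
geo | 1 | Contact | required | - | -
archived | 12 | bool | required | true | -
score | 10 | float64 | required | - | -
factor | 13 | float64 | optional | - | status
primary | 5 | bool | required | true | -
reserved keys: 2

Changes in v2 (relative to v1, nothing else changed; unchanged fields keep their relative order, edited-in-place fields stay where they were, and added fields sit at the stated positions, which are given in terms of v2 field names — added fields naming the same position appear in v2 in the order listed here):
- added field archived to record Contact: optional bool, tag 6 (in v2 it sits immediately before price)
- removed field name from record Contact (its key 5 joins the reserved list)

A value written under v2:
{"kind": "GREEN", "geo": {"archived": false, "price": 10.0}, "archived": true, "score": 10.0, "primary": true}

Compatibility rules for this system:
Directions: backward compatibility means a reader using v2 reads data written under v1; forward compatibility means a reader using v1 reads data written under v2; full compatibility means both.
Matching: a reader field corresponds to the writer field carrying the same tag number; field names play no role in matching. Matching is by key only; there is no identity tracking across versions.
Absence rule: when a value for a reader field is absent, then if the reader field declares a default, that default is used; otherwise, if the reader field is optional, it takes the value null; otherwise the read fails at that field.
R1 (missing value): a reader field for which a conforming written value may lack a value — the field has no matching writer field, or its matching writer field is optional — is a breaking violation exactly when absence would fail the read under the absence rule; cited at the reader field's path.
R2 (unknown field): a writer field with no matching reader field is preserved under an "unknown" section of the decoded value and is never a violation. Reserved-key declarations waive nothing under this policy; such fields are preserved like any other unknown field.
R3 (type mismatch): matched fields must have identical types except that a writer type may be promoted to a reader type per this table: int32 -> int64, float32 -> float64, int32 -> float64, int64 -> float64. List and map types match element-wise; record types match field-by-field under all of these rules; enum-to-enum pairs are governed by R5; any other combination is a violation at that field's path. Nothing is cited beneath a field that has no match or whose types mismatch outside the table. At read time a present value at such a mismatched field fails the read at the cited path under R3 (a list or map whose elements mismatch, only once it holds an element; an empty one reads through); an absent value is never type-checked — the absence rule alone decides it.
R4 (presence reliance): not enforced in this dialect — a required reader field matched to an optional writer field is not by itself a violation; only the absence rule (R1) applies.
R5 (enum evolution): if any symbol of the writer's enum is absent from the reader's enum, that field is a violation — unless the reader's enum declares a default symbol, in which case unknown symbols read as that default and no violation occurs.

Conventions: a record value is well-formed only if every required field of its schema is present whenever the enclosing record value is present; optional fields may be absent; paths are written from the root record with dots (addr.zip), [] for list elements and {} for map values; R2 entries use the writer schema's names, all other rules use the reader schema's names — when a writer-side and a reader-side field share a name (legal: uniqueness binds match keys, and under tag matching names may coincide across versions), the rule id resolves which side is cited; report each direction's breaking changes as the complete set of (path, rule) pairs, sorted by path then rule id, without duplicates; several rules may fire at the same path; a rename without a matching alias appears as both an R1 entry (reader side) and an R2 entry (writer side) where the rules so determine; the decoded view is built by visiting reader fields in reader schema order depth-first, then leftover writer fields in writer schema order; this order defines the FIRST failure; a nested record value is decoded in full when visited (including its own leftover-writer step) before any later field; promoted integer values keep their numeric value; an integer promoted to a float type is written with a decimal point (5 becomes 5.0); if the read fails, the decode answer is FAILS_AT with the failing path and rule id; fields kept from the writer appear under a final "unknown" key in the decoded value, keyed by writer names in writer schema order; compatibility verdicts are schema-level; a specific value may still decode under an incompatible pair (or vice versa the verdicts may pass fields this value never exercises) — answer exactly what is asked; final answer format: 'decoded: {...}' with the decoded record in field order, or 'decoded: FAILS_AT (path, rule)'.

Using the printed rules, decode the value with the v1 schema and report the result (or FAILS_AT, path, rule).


decoded: {"kind": "GREEN", "geo": {"price": 10.0, "name": null, "unknown": {"archived": false}}, "archived": true, "score": 10.0, "factor": null, "primary": true}

each type pair in User: writer, then reader
decode (reader v1):
  kind := "GREEN"
  geo.price := 10.0
  geo.name := null (absent, optional -> null)
  writer geo.archived: kept under "unknown"
  archived := true
  score := 10.0
  factor := null (absent, optional -> null)
  primary := true
  => decoded: {"kind": "GREEN", "geo": {"price": 10.0, "name": null, "unknown": {"archived": false}}, "archived": true, "score": 10.0, "factor": null, "primary": true}
diffs on User not affecting the asked answer:
  removed field name from record Contact (its key 5 joins the reserved list) -> no rule fires on it and the decoded User view is identical with or without it


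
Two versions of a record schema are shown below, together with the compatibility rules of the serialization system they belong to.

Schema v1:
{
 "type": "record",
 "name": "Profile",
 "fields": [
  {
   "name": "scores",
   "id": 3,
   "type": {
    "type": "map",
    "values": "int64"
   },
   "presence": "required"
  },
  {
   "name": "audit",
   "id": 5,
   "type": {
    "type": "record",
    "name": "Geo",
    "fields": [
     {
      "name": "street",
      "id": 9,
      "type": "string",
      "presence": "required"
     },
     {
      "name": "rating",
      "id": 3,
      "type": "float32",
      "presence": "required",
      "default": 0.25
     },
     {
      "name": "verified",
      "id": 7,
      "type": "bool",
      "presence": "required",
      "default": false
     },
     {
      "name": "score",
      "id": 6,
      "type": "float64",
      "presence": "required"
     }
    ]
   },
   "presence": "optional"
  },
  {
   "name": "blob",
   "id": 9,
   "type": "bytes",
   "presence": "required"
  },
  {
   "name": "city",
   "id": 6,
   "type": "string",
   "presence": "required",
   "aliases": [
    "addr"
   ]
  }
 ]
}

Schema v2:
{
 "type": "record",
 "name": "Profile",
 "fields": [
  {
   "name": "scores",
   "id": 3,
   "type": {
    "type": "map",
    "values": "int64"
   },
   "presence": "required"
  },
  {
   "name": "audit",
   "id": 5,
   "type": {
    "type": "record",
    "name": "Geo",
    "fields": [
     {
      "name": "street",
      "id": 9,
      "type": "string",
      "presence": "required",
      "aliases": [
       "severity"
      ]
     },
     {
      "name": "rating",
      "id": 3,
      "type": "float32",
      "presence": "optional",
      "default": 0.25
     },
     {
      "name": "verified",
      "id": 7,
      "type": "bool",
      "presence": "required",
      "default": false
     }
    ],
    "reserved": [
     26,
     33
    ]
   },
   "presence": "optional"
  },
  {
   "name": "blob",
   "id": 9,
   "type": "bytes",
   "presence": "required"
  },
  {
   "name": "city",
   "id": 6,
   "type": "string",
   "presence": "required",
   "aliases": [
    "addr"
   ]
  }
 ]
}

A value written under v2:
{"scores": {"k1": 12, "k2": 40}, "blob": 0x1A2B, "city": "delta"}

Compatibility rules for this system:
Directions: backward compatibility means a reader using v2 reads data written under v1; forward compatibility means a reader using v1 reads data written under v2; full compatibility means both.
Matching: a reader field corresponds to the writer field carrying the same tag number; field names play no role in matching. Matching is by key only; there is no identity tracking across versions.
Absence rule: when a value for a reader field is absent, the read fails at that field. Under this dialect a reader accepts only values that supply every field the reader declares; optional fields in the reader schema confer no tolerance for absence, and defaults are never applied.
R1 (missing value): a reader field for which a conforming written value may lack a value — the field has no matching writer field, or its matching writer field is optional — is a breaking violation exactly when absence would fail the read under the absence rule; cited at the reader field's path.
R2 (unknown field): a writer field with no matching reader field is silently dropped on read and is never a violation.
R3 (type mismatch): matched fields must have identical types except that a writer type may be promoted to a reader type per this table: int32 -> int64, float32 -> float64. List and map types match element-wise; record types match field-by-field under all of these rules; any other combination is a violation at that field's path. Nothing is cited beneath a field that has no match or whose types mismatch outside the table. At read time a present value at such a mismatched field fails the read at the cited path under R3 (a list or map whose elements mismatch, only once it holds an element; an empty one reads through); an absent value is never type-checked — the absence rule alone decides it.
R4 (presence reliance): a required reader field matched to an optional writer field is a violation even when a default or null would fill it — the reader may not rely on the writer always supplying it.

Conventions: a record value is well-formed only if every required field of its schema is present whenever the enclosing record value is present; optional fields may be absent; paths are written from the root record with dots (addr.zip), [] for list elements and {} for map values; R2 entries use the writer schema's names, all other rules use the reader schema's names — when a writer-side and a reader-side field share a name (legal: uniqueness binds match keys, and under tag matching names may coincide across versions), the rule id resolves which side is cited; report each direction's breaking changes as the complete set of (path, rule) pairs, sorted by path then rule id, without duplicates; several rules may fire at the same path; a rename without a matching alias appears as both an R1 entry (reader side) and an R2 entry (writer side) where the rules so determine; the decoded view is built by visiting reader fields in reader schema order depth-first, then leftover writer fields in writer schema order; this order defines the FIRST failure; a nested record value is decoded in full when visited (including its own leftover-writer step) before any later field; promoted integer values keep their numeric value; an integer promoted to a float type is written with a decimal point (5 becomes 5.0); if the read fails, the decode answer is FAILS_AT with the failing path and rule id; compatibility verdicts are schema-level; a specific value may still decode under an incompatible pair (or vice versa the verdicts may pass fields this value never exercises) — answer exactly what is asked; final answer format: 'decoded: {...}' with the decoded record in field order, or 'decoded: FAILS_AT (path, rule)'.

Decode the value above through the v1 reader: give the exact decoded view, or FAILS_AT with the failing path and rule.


decoded: FAILS_AT (audit, R1)

in Profile below, arrows point writer -> reader
decoding the Profile value with the v1 reader:
  scores := {"k1": 12, "k2": 40}
  read fails at audit under R1 (no fill)
  => FAILS_AT (audit, R1)
remaining Profile differences; none change what is asked:
  field rating in record Geo: required changed to optional -> a verdict-level change on Profile — the shown value reads the same
  removed field score from record Geo -> a verdict-level change on Profile — the shown value reads the same


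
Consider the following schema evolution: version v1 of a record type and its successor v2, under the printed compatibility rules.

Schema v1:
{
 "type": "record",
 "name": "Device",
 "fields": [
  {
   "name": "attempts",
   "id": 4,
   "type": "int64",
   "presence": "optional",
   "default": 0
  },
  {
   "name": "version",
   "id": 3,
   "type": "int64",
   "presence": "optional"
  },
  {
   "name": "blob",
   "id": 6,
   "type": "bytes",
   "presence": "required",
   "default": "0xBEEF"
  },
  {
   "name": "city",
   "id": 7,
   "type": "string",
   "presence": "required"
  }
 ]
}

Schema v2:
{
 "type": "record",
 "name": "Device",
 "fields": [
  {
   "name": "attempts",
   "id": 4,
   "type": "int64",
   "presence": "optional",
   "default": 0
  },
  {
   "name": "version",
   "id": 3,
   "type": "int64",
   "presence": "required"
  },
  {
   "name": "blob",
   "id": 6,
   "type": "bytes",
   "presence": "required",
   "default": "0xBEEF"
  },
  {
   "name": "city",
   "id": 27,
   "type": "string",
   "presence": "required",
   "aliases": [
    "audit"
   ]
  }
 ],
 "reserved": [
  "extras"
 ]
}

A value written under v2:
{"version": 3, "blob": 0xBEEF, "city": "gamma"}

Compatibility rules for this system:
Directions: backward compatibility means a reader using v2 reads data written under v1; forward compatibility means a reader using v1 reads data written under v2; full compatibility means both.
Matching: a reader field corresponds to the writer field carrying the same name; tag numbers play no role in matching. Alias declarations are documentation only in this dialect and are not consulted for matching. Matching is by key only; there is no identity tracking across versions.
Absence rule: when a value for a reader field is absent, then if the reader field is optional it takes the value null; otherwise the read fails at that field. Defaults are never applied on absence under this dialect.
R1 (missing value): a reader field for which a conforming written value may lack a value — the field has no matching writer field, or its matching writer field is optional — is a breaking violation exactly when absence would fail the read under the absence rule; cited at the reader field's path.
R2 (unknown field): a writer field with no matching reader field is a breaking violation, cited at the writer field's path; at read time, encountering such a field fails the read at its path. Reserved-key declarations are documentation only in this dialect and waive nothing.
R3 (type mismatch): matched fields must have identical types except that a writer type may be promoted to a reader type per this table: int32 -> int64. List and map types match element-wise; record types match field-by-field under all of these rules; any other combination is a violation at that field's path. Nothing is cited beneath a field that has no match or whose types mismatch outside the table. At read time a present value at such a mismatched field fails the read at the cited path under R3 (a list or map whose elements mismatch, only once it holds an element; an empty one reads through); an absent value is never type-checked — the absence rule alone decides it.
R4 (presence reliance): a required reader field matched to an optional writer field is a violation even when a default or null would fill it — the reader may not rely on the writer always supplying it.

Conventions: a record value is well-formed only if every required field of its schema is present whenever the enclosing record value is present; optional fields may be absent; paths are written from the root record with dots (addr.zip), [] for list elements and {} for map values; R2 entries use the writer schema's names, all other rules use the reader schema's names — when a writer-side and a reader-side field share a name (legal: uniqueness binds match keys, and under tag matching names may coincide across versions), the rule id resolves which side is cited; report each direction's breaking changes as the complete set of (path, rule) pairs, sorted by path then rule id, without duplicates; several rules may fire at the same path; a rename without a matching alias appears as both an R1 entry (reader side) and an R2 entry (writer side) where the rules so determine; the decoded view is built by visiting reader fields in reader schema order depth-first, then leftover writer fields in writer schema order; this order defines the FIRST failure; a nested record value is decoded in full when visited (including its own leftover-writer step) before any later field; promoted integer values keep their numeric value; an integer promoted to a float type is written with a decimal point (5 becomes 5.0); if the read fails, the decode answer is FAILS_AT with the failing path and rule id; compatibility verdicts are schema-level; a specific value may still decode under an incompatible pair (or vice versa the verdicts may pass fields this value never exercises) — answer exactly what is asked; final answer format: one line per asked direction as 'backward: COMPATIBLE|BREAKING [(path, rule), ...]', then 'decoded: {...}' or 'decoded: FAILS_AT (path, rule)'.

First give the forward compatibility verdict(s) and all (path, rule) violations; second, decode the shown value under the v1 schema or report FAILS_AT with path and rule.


forward: COMPATIBLE []; decoded: {"attempts": null, "version": 3, "blob": 0xBEEF, "city": "gamma"}

in Device below, arrows point writer -> reader
forward analysis of Device with v1 as reader and v2 as writer:
  writer optional, int64 -> int64: reader attempts maps from writer attempts
  writer required, int64 -> int64: reader version maps from writer version
  writer required, bytes -> bytes: reader blob maps from writer blob
  writer required, string -> string: reader city maps from writer city
  => no violations; forward on Device: COMPATIBLE
decode (reader v1):
  attempts := null (not supplied -> null)
  version := 3
  blob := 0xBEEF
  city := "gamma"
  => decoded: {"attempts": null, "version": 3, "blob": 0xBEEF, "city": "gamma"}
diffs on Device not affecting the asked answer:
  field city in record Device: tag 7 changed to 27 -> triggers nothing under Device's printed rules — same verdict
  field version in record Device: optional changed to required -> fires only in the backward direction of Device, which is not asked here


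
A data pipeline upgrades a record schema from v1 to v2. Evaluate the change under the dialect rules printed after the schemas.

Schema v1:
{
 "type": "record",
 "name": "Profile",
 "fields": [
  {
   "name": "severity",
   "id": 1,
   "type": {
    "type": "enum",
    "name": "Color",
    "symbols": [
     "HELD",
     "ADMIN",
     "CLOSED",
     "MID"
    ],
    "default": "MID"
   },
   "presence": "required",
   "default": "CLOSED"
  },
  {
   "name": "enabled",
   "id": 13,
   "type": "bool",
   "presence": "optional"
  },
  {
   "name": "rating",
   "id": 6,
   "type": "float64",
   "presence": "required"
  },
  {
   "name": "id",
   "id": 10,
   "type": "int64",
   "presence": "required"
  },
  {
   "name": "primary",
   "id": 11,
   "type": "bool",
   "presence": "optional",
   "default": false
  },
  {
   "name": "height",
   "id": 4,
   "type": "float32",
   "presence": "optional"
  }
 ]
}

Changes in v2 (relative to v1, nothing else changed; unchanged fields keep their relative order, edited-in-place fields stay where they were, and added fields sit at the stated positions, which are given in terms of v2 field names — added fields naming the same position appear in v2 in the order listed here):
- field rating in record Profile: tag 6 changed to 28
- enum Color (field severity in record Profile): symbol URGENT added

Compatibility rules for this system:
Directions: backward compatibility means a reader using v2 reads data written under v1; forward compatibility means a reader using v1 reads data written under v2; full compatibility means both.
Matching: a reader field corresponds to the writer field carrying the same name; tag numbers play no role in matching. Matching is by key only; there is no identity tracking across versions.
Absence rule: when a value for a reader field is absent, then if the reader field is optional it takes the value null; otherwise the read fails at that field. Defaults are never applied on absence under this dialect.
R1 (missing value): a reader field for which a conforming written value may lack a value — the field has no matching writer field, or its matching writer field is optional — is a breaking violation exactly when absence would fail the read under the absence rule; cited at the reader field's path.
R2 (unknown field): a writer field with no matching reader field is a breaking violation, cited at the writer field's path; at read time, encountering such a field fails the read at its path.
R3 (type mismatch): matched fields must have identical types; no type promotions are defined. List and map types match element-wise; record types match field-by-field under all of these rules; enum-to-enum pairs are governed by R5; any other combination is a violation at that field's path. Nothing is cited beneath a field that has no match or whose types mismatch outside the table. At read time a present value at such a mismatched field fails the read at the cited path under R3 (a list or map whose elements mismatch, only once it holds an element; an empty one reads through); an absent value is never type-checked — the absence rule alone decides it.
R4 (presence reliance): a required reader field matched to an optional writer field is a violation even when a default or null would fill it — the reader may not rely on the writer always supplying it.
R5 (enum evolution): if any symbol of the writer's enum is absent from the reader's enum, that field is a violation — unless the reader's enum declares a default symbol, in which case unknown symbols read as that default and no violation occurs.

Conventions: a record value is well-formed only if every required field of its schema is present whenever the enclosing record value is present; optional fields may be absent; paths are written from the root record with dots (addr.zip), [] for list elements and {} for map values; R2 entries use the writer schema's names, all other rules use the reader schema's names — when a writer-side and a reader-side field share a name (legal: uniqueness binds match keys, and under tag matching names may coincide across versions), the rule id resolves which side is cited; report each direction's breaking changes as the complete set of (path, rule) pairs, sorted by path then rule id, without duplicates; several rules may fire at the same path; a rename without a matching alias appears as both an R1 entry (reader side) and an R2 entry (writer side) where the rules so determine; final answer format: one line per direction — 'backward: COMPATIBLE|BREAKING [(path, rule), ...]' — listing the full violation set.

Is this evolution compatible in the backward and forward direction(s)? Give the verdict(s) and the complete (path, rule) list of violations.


backward: COMPATIBLE []; forward: COMPATIBLE []

in Profile below, arrows point writer -> reader
backward on Profile — v2 reading data written by v1:
  severity: paired with writer severity (Color -> Color; writer required)
  enabled: paired with writer enabled (bool -> bool; writer optional)
  rating: paired with writer rating (float64 -> float64; writer required)
  id: paired with writer id (int64 -> int64; writer required)
  primary: paired with writer primary (bool -> bool; writer optional)
  height: paired with writer height (float32 -> float32; writer optional)
  nothing fires on Profile: backward is COMPATIBLE
forward on Profile — v1 reading data written by v2:
  severity: paired with writer severity (Color -> Color; writer required)
  enabled: paired with writer enabled (bool -> bool; writer optional)
  rating: paired with writer rating (float64 -> float64; writer required)
  id: paired with writer id (int64 -> int64; writer required)
  primary: paired with writer primary (bool -> bool; writer optional)
  height: paired with writer height (float32 -> float32; writer optional)
  nothing fires on Profile: forward is COMPATIBLE


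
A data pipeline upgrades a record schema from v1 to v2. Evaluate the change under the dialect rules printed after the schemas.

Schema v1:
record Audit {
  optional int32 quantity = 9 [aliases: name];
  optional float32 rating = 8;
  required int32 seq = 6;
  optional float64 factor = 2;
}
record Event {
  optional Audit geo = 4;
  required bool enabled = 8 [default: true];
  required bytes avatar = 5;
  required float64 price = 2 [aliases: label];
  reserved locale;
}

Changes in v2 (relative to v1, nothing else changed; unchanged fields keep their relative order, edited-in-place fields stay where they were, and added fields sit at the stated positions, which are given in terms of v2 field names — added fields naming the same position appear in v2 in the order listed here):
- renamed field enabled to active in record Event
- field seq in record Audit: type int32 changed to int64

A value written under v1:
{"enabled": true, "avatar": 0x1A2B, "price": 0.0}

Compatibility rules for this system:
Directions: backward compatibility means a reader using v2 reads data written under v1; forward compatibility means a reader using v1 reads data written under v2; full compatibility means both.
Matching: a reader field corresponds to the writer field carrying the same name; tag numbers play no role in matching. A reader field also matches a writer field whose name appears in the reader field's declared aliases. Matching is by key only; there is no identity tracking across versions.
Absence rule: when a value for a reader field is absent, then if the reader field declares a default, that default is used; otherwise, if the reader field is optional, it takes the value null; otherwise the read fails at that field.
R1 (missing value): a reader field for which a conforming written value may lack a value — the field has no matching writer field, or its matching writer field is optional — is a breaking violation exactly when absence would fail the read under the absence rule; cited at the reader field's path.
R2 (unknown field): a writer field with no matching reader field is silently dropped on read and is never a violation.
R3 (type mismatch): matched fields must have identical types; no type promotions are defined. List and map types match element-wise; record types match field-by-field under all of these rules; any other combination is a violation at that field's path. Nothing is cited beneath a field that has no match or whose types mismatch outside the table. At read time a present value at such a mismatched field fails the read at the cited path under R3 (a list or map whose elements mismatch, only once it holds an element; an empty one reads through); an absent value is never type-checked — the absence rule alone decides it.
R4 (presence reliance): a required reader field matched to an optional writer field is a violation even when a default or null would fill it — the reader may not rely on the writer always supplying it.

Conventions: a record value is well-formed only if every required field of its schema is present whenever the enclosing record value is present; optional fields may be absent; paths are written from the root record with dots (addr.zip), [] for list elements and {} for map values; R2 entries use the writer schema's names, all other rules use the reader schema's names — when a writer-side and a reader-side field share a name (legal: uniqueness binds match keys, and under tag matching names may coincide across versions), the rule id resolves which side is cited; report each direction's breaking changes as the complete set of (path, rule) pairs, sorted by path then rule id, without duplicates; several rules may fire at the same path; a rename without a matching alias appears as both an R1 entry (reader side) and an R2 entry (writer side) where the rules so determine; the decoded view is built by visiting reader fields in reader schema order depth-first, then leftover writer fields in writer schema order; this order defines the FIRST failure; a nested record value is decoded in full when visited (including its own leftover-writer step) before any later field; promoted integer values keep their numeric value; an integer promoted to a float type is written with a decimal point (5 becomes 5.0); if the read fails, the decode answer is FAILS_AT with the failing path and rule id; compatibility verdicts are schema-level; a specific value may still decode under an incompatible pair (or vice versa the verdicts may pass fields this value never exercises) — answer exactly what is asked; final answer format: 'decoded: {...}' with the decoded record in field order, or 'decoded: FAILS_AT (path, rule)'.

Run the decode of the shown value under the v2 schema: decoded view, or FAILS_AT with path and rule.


decoded: {"geo": null, "active": true, "avatar": 0x1A2B, "price": 0.0}

each type pair in Event: writer, then reader
decode walk for Event under reader schema v2:
  geo := null (absent, optional -> null)
  active := true (absent -> default)
  avatar := 0x1A2B
  price := 0.0
  writer enabled: unknown -> dropped
  => decoded: {"geo": null, "active": true, "avatar": 0x1A2B, "price": 0.0}
remaining Event differences; none change what is asked:
  field seq in record Audit: type int32 changed to int64 -> changes Event's schema-level verdicts only — the decode of this value is the same


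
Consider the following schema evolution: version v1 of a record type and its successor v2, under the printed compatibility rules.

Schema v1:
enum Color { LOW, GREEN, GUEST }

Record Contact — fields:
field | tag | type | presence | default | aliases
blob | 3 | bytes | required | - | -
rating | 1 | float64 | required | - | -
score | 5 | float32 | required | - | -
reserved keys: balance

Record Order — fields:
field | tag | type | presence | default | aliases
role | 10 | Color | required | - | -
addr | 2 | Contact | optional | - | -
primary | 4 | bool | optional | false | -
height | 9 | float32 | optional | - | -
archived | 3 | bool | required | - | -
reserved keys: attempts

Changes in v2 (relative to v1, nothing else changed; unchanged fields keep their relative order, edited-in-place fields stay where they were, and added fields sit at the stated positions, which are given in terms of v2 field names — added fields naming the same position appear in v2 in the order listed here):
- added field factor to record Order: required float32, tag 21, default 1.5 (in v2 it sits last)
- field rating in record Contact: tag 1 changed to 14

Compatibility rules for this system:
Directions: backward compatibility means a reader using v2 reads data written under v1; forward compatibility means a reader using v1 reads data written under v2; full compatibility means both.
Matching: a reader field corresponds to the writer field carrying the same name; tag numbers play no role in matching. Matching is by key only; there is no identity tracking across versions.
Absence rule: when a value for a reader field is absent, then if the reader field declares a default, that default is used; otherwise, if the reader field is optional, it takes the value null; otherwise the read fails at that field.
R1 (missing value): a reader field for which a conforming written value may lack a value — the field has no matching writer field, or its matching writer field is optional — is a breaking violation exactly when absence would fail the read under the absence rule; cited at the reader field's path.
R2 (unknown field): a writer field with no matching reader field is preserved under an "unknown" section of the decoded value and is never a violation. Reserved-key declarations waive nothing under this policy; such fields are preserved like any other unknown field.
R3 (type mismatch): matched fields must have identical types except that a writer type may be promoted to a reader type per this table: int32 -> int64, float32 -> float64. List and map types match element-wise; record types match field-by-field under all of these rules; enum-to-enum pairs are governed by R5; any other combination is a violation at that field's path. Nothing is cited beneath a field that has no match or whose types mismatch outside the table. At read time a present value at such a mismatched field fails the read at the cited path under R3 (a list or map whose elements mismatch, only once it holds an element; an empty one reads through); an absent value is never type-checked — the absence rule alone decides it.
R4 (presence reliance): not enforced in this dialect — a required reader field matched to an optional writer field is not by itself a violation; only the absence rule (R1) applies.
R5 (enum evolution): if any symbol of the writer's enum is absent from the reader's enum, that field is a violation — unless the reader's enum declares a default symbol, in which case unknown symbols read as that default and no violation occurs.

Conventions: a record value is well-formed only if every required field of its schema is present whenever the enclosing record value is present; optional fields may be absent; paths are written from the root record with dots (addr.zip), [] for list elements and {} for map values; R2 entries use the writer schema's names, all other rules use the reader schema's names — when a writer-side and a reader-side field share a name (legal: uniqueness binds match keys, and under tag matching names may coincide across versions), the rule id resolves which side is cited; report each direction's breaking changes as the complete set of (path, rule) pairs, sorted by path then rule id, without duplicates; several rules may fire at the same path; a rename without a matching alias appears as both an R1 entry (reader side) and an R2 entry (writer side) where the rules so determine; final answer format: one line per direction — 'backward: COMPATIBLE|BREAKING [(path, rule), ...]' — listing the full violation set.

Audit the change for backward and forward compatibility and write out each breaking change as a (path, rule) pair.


arrows below run writer -> reader for Order
backward for Order (reader v2, writer v1):
  role: Color -> Color, writer required; from role
  addr: Contact -> Contact, writer optional; from addr
  primary: bool -> bool, writer optional; from primary
  height: float32 -> float32, writer optional; from height
  archived: bool -> bool, writer required; from archived
  factor: no writer match
  addr.blob: bytes -> bytes, writer required; from addr.blob
  addr.rating: float64 -> float64, writer required; from addr.rating
  addr.score: float32 -> float32, writer required; from addr.score
  => no violations; backward on Order: COMPATIBLE
forward for Order (reader v1, writer v2):
  role: Color -> Color, writer required; from role
  addr: Contact -> Contact, writer optional; from addr
  primary: bool -> bool, writer optional; from primary
  height: float32 -> float32, writer optional; from height
  archived: bool -> bool, writer required; from archived
  factor (writer side), unknown to reader
  addr.blob: bytes -> bytes, writer required; from addr.blob
  addr.rating: float64 -> float64, writer required; from addr.rating
  addr.score: float32 -> float32, writer required; from addr.score
  => no violations; forward on Order: COMPATIBLE

backward: COMPATIBLE []; forward: COMPATIBLE []


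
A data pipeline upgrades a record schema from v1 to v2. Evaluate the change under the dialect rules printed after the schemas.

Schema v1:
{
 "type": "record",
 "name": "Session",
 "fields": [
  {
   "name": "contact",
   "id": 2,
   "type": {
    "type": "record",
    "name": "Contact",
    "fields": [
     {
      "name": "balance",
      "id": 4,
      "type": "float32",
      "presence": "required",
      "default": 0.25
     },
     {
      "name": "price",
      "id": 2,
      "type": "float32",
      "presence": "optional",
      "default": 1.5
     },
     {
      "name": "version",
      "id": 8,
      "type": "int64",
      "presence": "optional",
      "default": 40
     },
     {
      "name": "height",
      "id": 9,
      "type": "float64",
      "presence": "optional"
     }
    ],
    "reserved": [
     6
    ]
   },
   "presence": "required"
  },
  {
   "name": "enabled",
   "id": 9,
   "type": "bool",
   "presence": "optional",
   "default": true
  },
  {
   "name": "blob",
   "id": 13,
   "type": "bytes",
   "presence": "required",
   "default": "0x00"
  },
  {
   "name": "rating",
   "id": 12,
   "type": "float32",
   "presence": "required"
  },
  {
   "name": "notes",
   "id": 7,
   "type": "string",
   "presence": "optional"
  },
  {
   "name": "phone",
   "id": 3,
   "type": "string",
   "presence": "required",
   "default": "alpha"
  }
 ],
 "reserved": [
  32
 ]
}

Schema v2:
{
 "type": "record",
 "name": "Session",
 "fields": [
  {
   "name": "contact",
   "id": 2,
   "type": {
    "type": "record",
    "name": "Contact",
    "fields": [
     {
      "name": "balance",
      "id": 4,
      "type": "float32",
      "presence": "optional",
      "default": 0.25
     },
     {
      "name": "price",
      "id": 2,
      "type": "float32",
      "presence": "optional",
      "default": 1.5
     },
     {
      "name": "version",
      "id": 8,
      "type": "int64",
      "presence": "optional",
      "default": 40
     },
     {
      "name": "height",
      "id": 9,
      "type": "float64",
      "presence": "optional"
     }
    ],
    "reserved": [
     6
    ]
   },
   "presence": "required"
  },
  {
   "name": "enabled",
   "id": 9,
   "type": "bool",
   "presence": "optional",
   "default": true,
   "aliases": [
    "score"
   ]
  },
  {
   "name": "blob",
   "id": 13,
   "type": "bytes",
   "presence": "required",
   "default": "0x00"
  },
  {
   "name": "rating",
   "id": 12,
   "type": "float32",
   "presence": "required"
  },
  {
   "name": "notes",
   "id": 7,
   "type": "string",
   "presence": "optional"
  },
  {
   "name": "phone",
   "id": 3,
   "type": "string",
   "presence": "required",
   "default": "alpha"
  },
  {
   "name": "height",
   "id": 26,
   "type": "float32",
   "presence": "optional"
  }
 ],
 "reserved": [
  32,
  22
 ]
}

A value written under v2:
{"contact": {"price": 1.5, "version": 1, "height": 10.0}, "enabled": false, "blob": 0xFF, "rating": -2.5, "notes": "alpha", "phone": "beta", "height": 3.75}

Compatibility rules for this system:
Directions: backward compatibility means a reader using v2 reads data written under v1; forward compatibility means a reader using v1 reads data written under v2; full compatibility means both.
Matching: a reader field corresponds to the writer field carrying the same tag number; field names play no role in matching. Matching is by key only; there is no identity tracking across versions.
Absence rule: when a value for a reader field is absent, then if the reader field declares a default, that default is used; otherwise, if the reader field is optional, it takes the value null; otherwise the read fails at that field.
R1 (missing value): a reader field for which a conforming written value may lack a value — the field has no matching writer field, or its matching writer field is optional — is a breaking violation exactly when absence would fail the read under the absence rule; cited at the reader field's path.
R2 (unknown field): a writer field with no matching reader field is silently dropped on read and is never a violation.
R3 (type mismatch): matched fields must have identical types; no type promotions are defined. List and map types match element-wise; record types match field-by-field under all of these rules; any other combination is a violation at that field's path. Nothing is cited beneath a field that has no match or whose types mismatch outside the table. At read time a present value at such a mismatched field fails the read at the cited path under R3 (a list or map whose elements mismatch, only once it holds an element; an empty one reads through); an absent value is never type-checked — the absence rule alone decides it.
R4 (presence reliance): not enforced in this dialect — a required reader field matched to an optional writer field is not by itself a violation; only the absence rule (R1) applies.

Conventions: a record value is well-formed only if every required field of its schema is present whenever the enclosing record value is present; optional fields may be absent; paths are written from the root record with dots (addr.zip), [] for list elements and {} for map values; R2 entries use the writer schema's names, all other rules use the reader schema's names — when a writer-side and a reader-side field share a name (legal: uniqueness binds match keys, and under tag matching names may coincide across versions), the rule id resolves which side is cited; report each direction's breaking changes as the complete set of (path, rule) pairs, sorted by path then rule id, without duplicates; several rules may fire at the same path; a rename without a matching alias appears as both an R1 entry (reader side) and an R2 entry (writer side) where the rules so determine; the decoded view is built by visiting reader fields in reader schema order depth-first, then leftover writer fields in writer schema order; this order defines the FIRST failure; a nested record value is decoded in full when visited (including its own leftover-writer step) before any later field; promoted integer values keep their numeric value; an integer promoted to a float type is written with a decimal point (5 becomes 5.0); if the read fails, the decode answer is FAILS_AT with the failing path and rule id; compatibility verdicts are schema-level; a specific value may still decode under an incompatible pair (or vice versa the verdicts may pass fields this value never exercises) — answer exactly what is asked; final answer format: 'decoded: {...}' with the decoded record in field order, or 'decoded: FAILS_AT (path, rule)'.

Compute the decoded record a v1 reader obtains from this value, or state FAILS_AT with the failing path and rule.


decoded: {"contact": {"balance": 0.25, "price": 1.5, "version": 1, "height": 10.0}, "enabled": false, "blob": 0xFF, "rating": -2.5, "notes": "alpha", "phone": "beta"}

each type pair in Session: writer, then reader
decode walk for Session under reader schema v1:
  contact.balance := 0.25 (missing; default applied)
  contact.price := 1.5
  contact.version := 1
  contact.height := 10.0
  enabled := false
  blob := 0xFF
  rating := -2.5
  notes := "alpha"
  phone := "beta"
  writer height: no reader field; dropped
  => decoded: {"contact": {"balance": 0.25, "price": 1.5, "version": 1, "height": 10.0}, "enabled": false, "blob": 0xFF, "rating": -2.5, "notes": "alpha", "phone": "beta"}
remaining Session differences; none change what is asked:
  added field height to record Session: optional float32, tag 26 (in v2 it sits last) -> inert under this dialect — no rule fires on Session and the result does not move
  field balance in record Contact: required changed to optional -> inert under this dialect — no rule fires on Session and the result does not move
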